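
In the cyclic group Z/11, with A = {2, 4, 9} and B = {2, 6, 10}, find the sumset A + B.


Work in Z/11Z: reduce every sum a + b modulo 11.
Enumerate all 9 pairs:
a = 2: 2+2=4, 2+6=8, 2+10=1
a = 4: 4+2=6, 4+6=10, 4+10=3
a = 9: 9+2=0, 9+6=4, 9+10=8
Distinct residues collected: {0, 1, 3, 4, 6, 8, 10}
|A + B| = 7 (out of 11 total residues).

A + B = {0, 1, 3, 4, 6, 8, 10}


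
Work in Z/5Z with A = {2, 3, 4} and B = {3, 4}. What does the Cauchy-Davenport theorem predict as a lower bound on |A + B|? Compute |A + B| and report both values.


Cauchy-Davenport: |A + B| ≥ min(p, |A| + |B| - 1) for A, B nonempty in Z/pZ.
|A| = 3, |B| = 2, p = 5.
CD lower bound = min(5, 3 + 2 - 1) = min(5, 4) = 4.
Compute A + B mod 5 directly:
a = 2: 2+3=0, 2+4=1
a = 3: 3+3=1, 3+4=2
a = 4: 4+3=2, 4+4=3
A + B = {0, 1, 2, 3}, so |A + B| = 4.
Verify: 4 ≥ 4? Yes ✓.

CD lower bound = 4, actual |A + B| = 4.


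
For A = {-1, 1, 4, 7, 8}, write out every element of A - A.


A - A = {a - a' : a, a' ∈ A}.
Compute a - a' for each ordered pair (a, a'):
a = -1: -1--1=0, -1-1=-2, -1-4=-5, -1-7=-8, -1-8=-9
a = 1: 1--1=2, 1-1=0, 1-4=-3, 1-7=-6, 1-8=-7
a = 4: 4--1=5, 4-1=3, 4-4=0, 4-7=-3, 4-8=-4
a = 7: 7--1=8, 7-1=6, 7-4=3, 7-7=0, 7-8=-1
a = 8: 8--1=9, 8-1=7, 8-4=4, 8-7=1, 8-8=0
Collecting distinct values (and noting 0 appears from a-a):
A - A = {-9, -8, -7, -6, -5, -4, -3, -2, -1, 0, 1, 2, 3, 4, 5, 6, 7, 8, 9}
|A - A| = 19

A - A = {-9, -8, -7, -6, -5, -4, -3, -2, -1, 0, 1, 2, 3, 4, 5, 6, 7, 8, 9}


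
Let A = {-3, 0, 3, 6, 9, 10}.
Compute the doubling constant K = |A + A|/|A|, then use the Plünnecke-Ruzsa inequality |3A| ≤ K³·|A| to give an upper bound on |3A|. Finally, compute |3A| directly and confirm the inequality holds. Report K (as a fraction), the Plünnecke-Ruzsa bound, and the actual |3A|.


|A| = 6.
Step 1: Compute A + A by enumerating all 36 pairs.
A + A = {-6, -3, 0, 3, 6, 7, 9, 10, 12, 13, 15, 16, 18, 19, 20}, so |A + A| = 15.
Step 2: Doubling constant K = |A + A|/|A| = 15/6 = 15/6 ≈ 2.5000.
Step 3: Plünnecke-Ruzsa gives |3A| ≤ K³·|A| = (2.5000)³ · 6 ≈ 93.7500.
Step 4: Compute 3A = A + A + A directly by enumerating all triples (a,b,c) ∈ A³; |3A| = 28.
Step 5: Check 28 ≤ 93.7500? Yes ✓.

K = 15/6, Plünnecke-Ruzsa bound K³|A| ≈ 93.7500, |3A| = 28, inequality holds.


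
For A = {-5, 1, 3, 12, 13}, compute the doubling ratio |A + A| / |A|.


|A| = 5.
Compute A + A by enumerating all 25 pairs.
A + A = {-10, -4, -2, 2, 4, 6, 7, 8, 13, 14, 15, 16, 24, 25, 26}, so |A + A| = 15.
K = |A + A| / |A| = 15/5 = 3/1 ≈ 3.0000.
Reference: AP of size 5 gives K = 9/5 ≈ 1.8000; a fully generic set of size 5 gives K ≈ 3.0000.

|A| = 5, |A + A| = 15, K = 15/5 = 3/1.


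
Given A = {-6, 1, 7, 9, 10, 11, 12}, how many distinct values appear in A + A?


A + A = {a + a' : a, a' ∈ A}; |A| = 7.
General bounds: 2|A| - 1 ≤ |A + A| ≤ |A|(|A|+1)/2, i.e. 13 ≤ |A + A| ≤ 28.
Lower bound 2|A|-1 is attained iff A is an arithmetic progression.
Enumerate sums a + a' for a ≤ a' (symmetric, so this suffices):
a = -6: -6+-6=-12, -6+1=-5, -6+7=1, -6+9=3, -6+10=4, -6+11=5, -6+12=6
a = 1: 1+1=2, 1+7=8, 1+9=10, 1+10=11, 1+11=12, 1+12=13
a = 7: 7+7=14, 7+9=16, 7+10=17, 7+11=18, 7+12=19
a = 9: 9+9=18, 9+10=19, 9+11=20, 9+12=21
a = 10: 10+10=20, 10+11=21, 10+12=22
a = 11: 11+11=22, 11+12=23
a = 12: 12+12=24
Distinct sums: {-12, -5, 1, 2, 3, 4, 5, 6, 8, 10, 11, 12, 13, 14, 16, 17, 18, 19, 20, 21, 22, 23, 24}
|A + A| = 23

|A + A| = 23


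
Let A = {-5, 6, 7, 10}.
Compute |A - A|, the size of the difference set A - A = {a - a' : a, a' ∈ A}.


A - A = {a - a' : a, a' ∈ A}; |A| = 4.
Bounds: 2|A|-1 ≤ |A - A| ≤ |A|² - |A| + 1, i.e. 7 ≤ |A - A| ≤ 13.
Note: 0 ∈ A - A always (from a - a). The set is symmetric: if d ∈ A - A then -d ∈ A - A.
Enumerate nonzero differences d = a - a' with a > a' (then include -d):
Positive differences: {1, 3, 4, 11, 12, 15}
Full difference set: {0} ∪ (positive diffs) ∪ (negative diffs).
|A - A| = 1 + 2·6 = 13 (matches direct enumeration: 13).

|A - A| = 13


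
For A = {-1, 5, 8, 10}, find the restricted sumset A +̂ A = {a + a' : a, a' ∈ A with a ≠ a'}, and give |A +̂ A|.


Restricted sumset: A +̂ A = {a + a' : a ∈ A, a' ∈ A, a ≠ a'}.
Equivalently, take A + A and drop any sum 2a that is achievable ONLY as a + a for a ∈ A (i.e. sums representable only with equal summands).
Enumerate pairs (a, a') with a < a' (symmetric, so each unordered pair gives one sum; this covers all a ≠ a'):
  -1 + 5 = 4
  -1 + 8 = 7
  -1 + 10 = 9
  5 + 8 = 13
  5 + 10 = 15
  8 + 10 = 18
Collected distinct sums: {4, 7, 9, 13, 15, 18}
|A +̂ A| = 6
(Reference bound: |A +̂ A| ≥ 2|A| - 3 for |A| ≥ 2, with |A| = 4 giving ≥ 5.)

|A +̂ A| = 6


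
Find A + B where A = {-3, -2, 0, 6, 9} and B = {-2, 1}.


A + B = {a + b : a ∈ A, b ∈ B}.
Enumerate all |A|·|B| = 5·2 = 10 pairs (a, b) and collect distinct sums.
a = -3: -3+-2=-5, -3+1=-2
a = -2: -2+-2=-4, -2+1=-1
a = 0: 0+-2=-2, 0+1=1
a = 6: 6+-2=4, 6+1=7
a = 9: 9+-2=7, 9+1=10
Collecting distinct sums: A + B = {-5, -4, -2, -1, 1, 4, 7, 10}
|A + B| = 8

A + B = {-5, -4, -2, -1, 1, 4, 7, 10}


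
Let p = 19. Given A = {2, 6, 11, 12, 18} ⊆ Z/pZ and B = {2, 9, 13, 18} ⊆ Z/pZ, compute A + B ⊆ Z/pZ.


Work in Z/19Z: reduce every sum a + b modulo 19.
Enumerate all 20 pairs:
a = 2: 2+2=4, 2+9=11, 2+13=15, 2+18=1
a = 6: 6+2=8, 6+9=15, 6+13=0, 6+18=5
a = 11: 11+2=13, 11+9=1, 11+13=5, 11+18=10
a = 12: 12+2=14, 12+9=2, 12+13=6, 12+18=11
a = 18: 18+2=1, 18+9=8, 18+13=12, 18+18=17
Distinct residues collected: {0, 1, 2, 4, 5, 6, 8, 10, 11, 12, 13, 14, 15, 17}
|A + B| = 14 (out of 19 total residues).

A + B = {0, 1, 2, 4, 5, 6, 8, 10, 11, 12, 13, 14, 15, 17}


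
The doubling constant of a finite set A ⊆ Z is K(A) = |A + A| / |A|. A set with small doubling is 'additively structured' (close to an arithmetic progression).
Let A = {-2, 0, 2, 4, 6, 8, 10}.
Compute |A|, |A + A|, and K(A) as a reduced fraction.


|A| = 7.
Compute A + A by enumerating all 49 pairs.
A + A = {-4, -2, 0, 2, 4, 6, 8, 10, 12, 14, 16, 18, 20}, so |A + A| = 13.
K = |A + A| / |A| = 13/7 (already in lowest terms) ≈ 1.8571.
Reference: AP of size 7 gives K = 13/7 ≈ 1.8571; a fully generic set of size 7 gives K ≈ 4.0000.

|A| = 7, |A + A| = 13, K = 13/7.


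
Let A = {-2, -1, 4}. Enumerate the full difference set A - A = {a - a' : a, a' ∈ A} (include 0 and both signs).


A - A = {a - a' : a, a' ∈ A}.
Compute a - a' for each ordered pair (a, a'):
a = -2: -2--2=0, -2--1=-1, -2-4=-6
a = -1: -1--2=1, -1--1=0, -1-4=-5
a = 4: 4--2=6, 4--1=5, 4-4=0
Collecting distinct values (and noting 0 appears from a-a):
A - A = {-6, -5, -1, 0, 1, 5, 6}
|A - A| = 7

A - A = {-6, -5, -1, 0, 1, 5, 6}


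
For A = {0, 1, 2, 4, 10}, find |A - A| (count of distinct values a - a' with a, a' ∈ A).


A - A = {a - a' : a, a' ∈ A}; |A| = 5.
Bounds: 2|A|-1 ≤ |A - A| ≤ |A|² - |A| + 1, i.e. 9 ≤ |A - A| ≤ 21.
Note: 0 ∈ A - A always (from a - a). The set is symmetric: if d ∈ A - A then -d ∈ A - A.
Enumerate nonzero differences d = a - a' with a > a' (then include -d):
Positive differences: {1, 2, 3, 4, 6, 8, 9, 10}
Full difference set: {0} ∪ (positive diffs) ∪ (negative diffs).
|A - A| = 1 + 2·8 = 17 (matches direct enumeration: 17).

|A - A| = 17


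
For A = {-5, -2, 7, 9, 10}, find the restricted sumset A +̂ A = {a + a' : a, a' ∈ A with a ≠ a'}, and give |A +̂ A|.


Restricted sumset: A +̂ A = {a + a' : a ∈ A, a' ∈ A, a ≠ a'}.
Equivalently, take A + A and drop any sum 2a that is achievable ONLY as a + a for a ∈ A (i.e. sums representable only with equal summands).
Enumerate pairs (a, a') with a < a' (symmetric, so each unordered pair gives one sum; this covers all a ≠ a'):
  -5 + -2 = -7
  -5 + 7 = 2
  -5 + 9 = 4
  -5 + 10 = 5
  -2 + 7 = 5
  -2 + 9 = 7
  -2 + 10 = 8
  7 + 9 = 16
  7 + 10 = 17
  9 + 10 = 19
Collected distinct sums: {-7, 2, 4, 5, 7, 8, 16, 17, 19}
|A +̂ A| = 9
(Reference bound: |A +̂ A| ≥ 2|A| - 3 for |A| ≥ 2, with |A| = 5 giving ≥ 7.)

|A +̂ A| = 9


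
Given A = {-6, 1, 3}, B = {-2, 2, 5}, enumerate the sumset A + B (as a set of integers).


A + B = {a + b : a ∈ A, b ∈ B}.
Enumerate all |A|·|B| = 3·3 = 9 pairs (a, b) and collect distinct sums.
a = -6: -6+-2=-8, -6+2=-4, -6+5=-1
a = 1: 1+-2=-1, 1+2=3, 1+5=6
a = 3: 3+-2=1, 3+2=5, 3+5=8
Collecting distinct sums: A + B = {-8, -4, -1, 1, 3, 5, 6, 8}
|A + B| = 8

A + B = {-8, -4, -1, 1, 3, 5, 6, 8}


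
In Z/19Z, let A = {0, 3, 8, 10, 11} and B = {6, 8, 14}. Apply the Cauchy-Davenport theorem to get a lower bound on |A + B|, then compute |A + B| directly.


Cauchy-Davenport: |A + B| ≥ min(p, |A| + |B| - 1) for A, B nonempty in Z/pZ.
|A| = 5, |B| = 3, p = 19.
CD lower bound = min(19, 5 + 3 - 1) = min(19, 7) = 7.
Compute A + B mod 19 directly:
a = 0: 0+6=6, 0+8=8, 0+14=14
a = 3: 3+6=9, 3+8=11, 3+14=17
a = 8: 8+6=14, 8+8=16, 8+14=3
a = 10: 10+6=16, 10+8=18, 10+14=5
a = 11: 11+6=17, 11+8=0, 11+14=6
A + B = {0, 3, 5, 6, 8, 9, 11, 14, 16, 17, 18}, so |A + B| = 11.
Verify: 11 ≥ 7? Yes ✓.

CD lower bound = 7, actual |A + B| = 11.


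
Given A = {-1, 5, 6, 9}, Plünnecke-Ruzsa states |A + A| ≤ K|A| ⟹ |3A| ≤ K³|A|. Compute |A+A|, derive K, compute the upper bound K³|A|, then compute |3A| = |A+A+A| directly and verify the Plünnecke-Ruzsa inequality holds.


|A| = 4.
Step 1: Compute A + A by enumerating all 16 pairs.
A + A = {-2, 4, 5, 8, 10, 11, 12, 14, 15, 18}, so |A + A| = 10.
Step 2: Doubling constant K = |A + A|/|A| = 10/4 = 10/4 ≈ 2.5000.
Step 3: Plünnecke-Ruzsa gives |3A| ≤ K³·|A| = (2.5000)³ · 4 ≈ 62.5000.
Step 4: Compute 3A = A + A + A directly by enumerating all triples (a,b,c) ∈ A³; |3A| = 19.
Step 5: Check 19 ≤ 62.5000? Yes ✓.

K = 10/4, Plünnecke-Ruzsa bound K³|A| ≈ 62.5000, |3A| = 19, inequality holds.


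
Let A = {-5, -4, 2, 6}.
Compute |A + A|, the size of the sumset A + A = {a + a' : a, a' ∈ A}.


A + A = {a + a' : a, a' ∈ A}; |A| = 4.
General bounds: 2|A| - 1 ≤ |A + A| ≤ |A|(|A|+1)/2, i.e. 7 ≤ |A + A| ≤ 10.
Lower bound 2|A|-1 is attained iff A is an arithmetic progression.
Enumerate sums a + a' for a ≤ a' (symmetric, so this suffices):
a = -5: -5+-5=-10, -5+-4=-9, -5+2=-3, -5+6=1
a = -4: -4+-4=-8, -4+2=-2, -4+6=2
a = 2: 2+2=4, 2+6=8
a = 6: 6+6=12
Distinct sums: {-10, -9, -8, -3, -2, 1, 2, 4, 8, 12}
|A + A| = 10

|A + A| = 10


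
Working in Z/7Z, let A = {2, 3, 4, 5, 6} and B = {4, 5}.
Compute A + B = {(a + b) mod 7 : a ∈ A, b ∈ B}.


Work in Z/7Z: reduce every sum a + b modulo 7.
Enumerate all 10 pairs:
a = 2: 2+4=6, 2+5=0
a = 3: 3+4=0, 3+5=1
a = 4: 4+4=1, 4+5=2
a = 5: 5+4=2, 5+5=3
a = 6: 6+4=3, 6+5=4
Distinct residues collected: {0, 1, 2, 3, 4, 6}
|A + B| = 6 (out of 7 total residues).

A + B = {0, 1, 2, 3, 4, 6}


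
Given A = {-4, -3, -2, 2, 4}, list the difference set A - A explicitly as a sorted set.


A - A = {a - a' : a, a' ∈ A}.
Compute a - a' for each ordered pair (a, a'):
a = -4: -4--4=0, -4--3=-1, -4--2=-2, -4-2=-6, -4-4=-8
a = -3: -3--4=1, -3--3=0, -3--2=-1, -3-2=-5, -3-4=-7
a = -2: -2--4=2, -2--3=1, -2--2=0, -2-2=-4, -2-4=-6
a = 2: 2--4=6, 2--3=5, 2--2=4, 2-2=0, 2-4=-2
a = 4: 4--4=8, 4--3=7, 4--2=6, 4-2=2, 4-4=0
Collecting distinct values (and noting 0 appears from a-a):
A - A = {-8, -7, -6, -5, -4, -2, -1, 0, 1, 2, 4, 5, 6, 7, 8}
|A - A| = 15

A - A = {-8, -7, -6, -5, -4, -2, -1, 0, 1, 2, 4, 5, 6, 7, 8}


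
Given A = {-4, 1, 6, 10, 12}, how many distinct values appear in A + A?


A + A = {a + a' : a, a' ∈ A}; |A| = 5.
General bounds: 2|A| - 1 ≤ |A + A| ≤ |A|(|A|+1)/2, i.e. 9 ≤ |A + A| ≤ 15.
Lower bound 2|A|-1 is attained iff A is an arithmetic progression.
Enumerate sums a + a' for a ≤ a' (symmetric, so this suffices):
a = -4: -4+-4=-8, -4+1=-3, -4+6=2, -4+10=6, -4+12=8
a = 1: 1+1=2, 1+6=7, 1+10=11, 1+12=13
a = 6: 6+6=12, 6+10=16, 6+12=18
a = 10: 10+10=20, 10+12=22
a = 12: 12+12=24
Distinct sums: {-8, -3, 2, 6, 7, 8, 11, 12, 13, 16, 18, 20, 22, 24}
|A + A| = 14

|A + A| = 14


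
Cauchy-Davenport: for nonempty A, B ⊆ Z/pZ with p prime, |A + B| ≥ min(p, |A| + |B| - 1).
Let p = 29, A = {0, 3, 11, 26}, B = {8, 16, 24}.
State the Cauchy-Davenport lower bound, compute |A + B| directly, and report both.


Cauchy-Davenport: |A + B| ≥ min(p, |A| + |B| - 1) for A, B nonempty in Z/pZ.
|A| = 4, |B| = 3, p = 29.
CD lower bound = min(29, 4 + 3 - 1) = min(29, 6) = 6.
Compute A + B mod 29 directly:
a = 0: 0+8=8, 0+16=16, 0+24=24
a = 3: 3+8=11, 3+16=19, 3+24=27
a = 11: 11+8=19, 11+16=27, 11+24=6
a = 26: 26+8=5, 26+16=13, 26+24=21
A + B = {5, 6, 8, 11, 13, 16, 19, 21, 24, 27}, so |A + B| = 10.
Verify: 10 ≥ 6? Yes ✓.

CD lower bound = 6, actual |A + B| = 10.


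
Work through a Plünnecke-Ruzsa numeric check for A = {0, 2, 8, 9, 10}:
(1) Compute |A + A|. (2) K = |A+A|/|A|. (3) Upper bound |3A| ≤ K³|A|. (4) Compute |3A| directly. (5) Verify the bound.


|A| = 5.
Step 1: Compute A + A by enumerating all 25 pairs.
A + A = {0, 2, 4, 8, 9, 10, 11, 12, 16, 17, 18, 19, 20}, so |A + A| = 13.
Step 2: Doubling constant K = |A + A|/|A| = 13/5 = 13/5 ≈ 2.6000.
Step 3: Plünnecke-Ruzsa gives |3A| ≤ K³·|A| = (2.6000)³ · 5 ≈ 87.8800.
Step 4: Compute 3A = A + A + A directly by enumerating all triples (a,b,c) ∈ A³; |3A| = 25.
Step 5: Check 25 ≤ 87.8800? Yes ✓.

K = 13/5, Plünnecke-Ruzsa bound K³|A| ≈ 87.8800, |3A| = 25, inequality holds.


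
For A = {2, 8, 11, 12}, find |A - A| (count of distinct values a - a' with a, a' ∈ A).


A - A = {a - a' : a, a' ∈ A}; |A| = 4.
Bounds: 2|A|-1 ≤ |A - A| ≤ |A|² - |A| + 1, i.e. 7 ≤ |A - A| ≤ 13.
Note: 0 ∈ A - A always (from a - a). The set is symmetric: if d ∈ A - A then -d ∈ A - A.
Enumerate nonzero differences d = a - a' with a > a' (then include -d):
Positive differences: {1, 3, 4, 6, 9, 10}
Full difference set: {0} ∪ (positive diffs) ∪ (negative diffs).
|A - A| = 1 + 2·6 = 13 (matches direct enumeration: 13).

|A - A| = 13


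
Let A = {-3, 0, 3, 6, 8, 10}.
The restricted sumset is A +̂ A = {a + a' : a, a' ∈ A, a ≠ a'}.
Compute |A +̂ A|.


Restricted sumset: A +̂ A = {a + a' : a ∈ A, a' ∈ A, a ≠ a'}.
Equivalently, take A + A and drop any sum 2a that is achievable ONLY as a + a for a ∈ A (i.e. sums representable only with equal summands).
Enumerate pairs (a, a') with a < a' (symmetric, so each unordered pair gives one sum; this covers all a ≠ a'):
  -3 + 0 = -3
  -3 + 3 = 0
  -3 + 6 = 3
  -3 + 8 = 5
  -3 + 10 = 7
  0 + 3 = 3
  0 + 6 = 6
  0 + 8 = 8
  0 + 10 = 10
  3 + 6 = 9
  3 + 8 = 11
  3 + 10 = 13
  6 + 8 = 14
  6 + 10 = 16
  8 + 10 = 18
Collected distinct sums: {-3, 0, 3, 5, 6, 7, 8, 9, 10, 11, 13, 14, 16, 18}
|A +̂ A| = 14
(Reference bound: |A +̂ A| ≥ 2|A| - 3 for |A| ≥ 2, with |A| = 6 giving ≥ 9.)

|A +̂ A| = 14


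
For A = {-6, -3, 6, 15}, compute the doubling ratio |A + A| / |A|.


|A| = 4.
Compute A + A by enumerating all 16 pairs.
A + A = {-12, -9, -6, 0, 3, 9, 12, 21, 30}, so |A + A| = 9.
K = |A + A| / |A| = 9/4 (already in lowest terms) ≈ 2.2500.
Reference: AP of size 4 gives K = 7/4 ≈ 1.7500; a fully generic set of size 4 gives K ≈ 2.5000.

|A| = 4, |A + A| = 9, K = 9/4.


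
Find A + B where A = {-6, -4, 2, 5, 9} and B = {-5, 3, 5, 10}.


A + B = {a + b : a ∈ A, b ∈ B}.
Enumerate all |A|·|B| = 5·4 = 20 pairs (a, b) and collect distinct sums.
a = -6: -6+-5=-11, -6+3=-3, -6+5=-1, -6+10=4
a = -4: -4+-5=-9, -4+3=-1, -4+5=1, -4+10=6
a = 2: 2+-5=-3, 2+3=5, 2+5=7, 2+10=12
a = 5: 5+-5=0, 5+3=8, 5+5=10, 5+10=15
a = 9: 9+-5=4, 9+3=12, 9+5=14, 9+10=19
Collecting distinct sums: A + B = {-11, -9, -3, -1, 0, 1, 4, 5, 6, 7, 8, 10, 12, 14, 15, 19}
|A + B| = 16

A + B = {-11, -9, -3, -1, 0, 1, 4, 5, 6, 7, 8, 10, 12, 14, 15, 19}


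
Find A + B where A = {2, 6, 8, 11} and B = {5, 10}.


A + B = {a + b : a ∈ A, b ∈ B}.
Enumerate all |A|·|B| = 4·2 = 8 pairs (a, b) and collect distinct sums.
a = 2: 2+5=7, 2+10=12
a = 6: 6+5=11, 6+10=16
a = 8: 8+5=13, 8+10=18
a = 11: 11+5=16, 11+10=21
Collecting distinct sums: A + B = {7, 11, 12, 13, 16, 18, 21}
|A + B| = 7

A + B = {7, 11, 12, 13, 16, 18, 21}


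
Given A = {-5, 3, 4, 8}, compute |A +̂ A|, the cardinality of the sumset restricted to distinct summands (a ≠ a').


Restricted sumset: A +̂ A = {a + a' : a ∈ A, a' ∈ A, a ≠ a'}.
Equivalently, take A + A and drop any sum 2a that is achievable ONLY as a + a for a ∈ A (i.e. sums representable only with equal summands).
Enumerate pairs (a, a') with a < a' (symmetric, so each unordered pair gives one sum; this covers all a ≠ a'):
  -5 + 3 = -2
  -5 + 4 = -1
  -5 + 8 = 3
  3 + 4 = 7
  3 + 8 = 11
  4 + 8 = 12
Collected distinct sums: {-2, -1, 3, 7, 11, 12}
|A +̂ A| = 6
(Reference bound: |A +̂ A| ≥ 2|A| - 3 for |A| ≥ 2, with |A| = 4 giving ≥ 5.)

|A +̂ A| = 6


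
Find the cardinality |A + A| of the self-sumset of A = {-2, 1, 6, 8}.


A + A = {a + a' : a, a' ∈ A}; |A| = 4.
General bounds: 2|A| - 1 ≤ |A + A| ≤ |A|(|A|+1)/2, i.e. 7 ≤ |A + A| ≤ 10.
Lower bound 2|A|-1 is attained iff A is an arithmetic progression.
Enumerate sums a + a' for a ≤ a' (symmetric, so this suffices):
a = -2: -2+-2=-4, -2+1=-1, -2+6=4, -2+8=6
a = 1: 1+1=2, 1+6=7, 1+8=9
a = 6: 6+6=12, 6+8=14
a = 8: 8+8=16
Distinct sums: {-4, -1, 2, 4, 6, 7, 9, 12, 14, 16}
|A + A| = 10

|A + A| = 10


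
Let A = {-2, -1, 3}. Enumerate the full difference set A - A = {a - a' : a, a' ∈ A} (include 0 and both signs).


A - A = {a - a' : a, a' ∈ A}.
Compute a - a' for each ordered pair (a, a'):
a = -2: -2--2=0, -2--1=-1, -2-3=-5
a = -1: -1--2=1, -1--1=0, -1-3=-4
a = 3: 3--2=5, 3--1=4, 3-3=0
Collecting distinct values (and noting 0 appears from a-a):
A - A = {-5, -4, -1, 0, 1, 4, 5}
|A - A| = 7

A - A = {-5, -4, -1, 0, 1, 4, 5}


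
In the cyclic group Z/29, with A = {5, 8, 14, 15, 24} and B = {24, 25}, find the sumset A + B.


Work in Z/29Z: reduce every sum a + b modulo 29.
Enumerate all 10 pairs:
a = 5: 5+24=0, 5+25=1
a = 8: 8+24=3, 8+25=4
a = 14: 14+24=9, 14+25=10
a = 15: 15+24=10, 15+25=11
a = 24: 24+24=19, 24+25=20
Distinct residues collected: {0, 1, 3, 4, 9, 10, 11, 19, 20}
|A + B| = 9 (out of 29 total residues).

A + B = {0, 1, 3, 4, 9, 10, 11, 19, 20}


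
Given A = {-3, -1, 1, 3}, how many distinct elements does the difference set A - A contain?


A - A = {a - a' : a, a' ∈ A}; |A| = 4.
Bounds: 2|A|-1 ≤ |A - A| ≤ |A|² - |A| + 1, i.e. 7 ≤ |A - A| ≤ 13.
Note: 0 ∈ A - A always (from a - a). The set is symmetric: if d ∈ A - A then -d ∈ A - A.
Enumerate nonzero differences d = a - a' with a > a' (then include -d):
Positive differences: {2, 4, 6}
Full difference set: {0} ∪ (positive diffs) ∪ (negative diffs).
|A - A| = 1 + 2·3 = 7 (matches direct enumeration: 7).

|A - A| = 7


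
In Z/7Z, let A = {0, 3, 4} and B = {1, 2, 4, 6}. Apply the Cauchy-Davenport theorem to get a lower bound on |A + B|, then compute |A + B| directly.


Cauchy-Davenport: |A + B| ≥ min(p, |A| + |B| - 1) for A, B nonempty in Z/pZ.
|A| = 3, |B| = 4, p = 7.
CD lower bound = min(7, 3 + 4 - 1) = min(7, 6) = 6.
Compute A + B mod 7 directly:
a = 0: 0+1=1, 0+2=2, 0+4=4, 0+6=6
a = 3: 3+1=4, 3+2=5, 3+4=0, 3+6=2
a = 4: 4+1=5, 4+2=6, 4+4=1, 4+6=3
A + B = {0, 1, 2, 3, 4, 5, 6}, so |A + B| = 7.
Verify: 7 ≥ 6? Yes ✓.

CD lower bound = 6, actual |A + B| = 7.


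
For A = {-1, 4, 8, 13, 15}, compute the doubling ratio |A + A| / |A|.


|A| = 5.
Compute A + A by enumerating all 25 pairs.
A + A = {-2, 3, 7, 8, 12, 14, 16, 17, 19, 21, 23, 26, 28, 30}, so |A + A| = 14.
K = |A + A| / |A| = 14/5 (already in lowest terms) ≈ 2.8000.
Reference: AP of size 5 gives K = 9/5 ≈ 1.8000; a fully generic set of size 5 gives K ≈ 3.0000.

|A| = 5, |A + A| = 14, K = 14/5.


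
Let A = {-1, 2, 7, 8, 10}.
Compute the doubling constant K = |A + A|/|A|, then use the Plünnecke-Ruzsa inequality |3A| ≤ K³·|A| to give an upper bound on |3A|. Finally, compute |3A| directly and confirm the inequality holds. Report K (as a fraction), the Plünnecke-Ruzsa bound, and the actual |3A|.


|A| = 5.
Step 1: Compute A + A by enumerating all 25 pairs.
A + A = {-2, 1, 4, 6, 7, 9, 10, 12, 14, 15, 16, 17, 18, 20}, so |A + A| = 14.
Step 2: Doubling constant K = |A + A|/|A| = 14/5 = 14/5 ≈ 2.8000.
Step 3: Plünnecke-Ruzsa gives |3A| ≤ K³·|A| = (2.8000)³ · 5 ≈ 109.7600.
Step 4: Compute 3A = A + A + A directly by enumerating all triples (a,b,c) ∈ A³; |3A| = 26.
Step 5: Check 26 ≤ 109.7600? Yes ✓.

K = 14/5, Plünnecke-Ruzsa bound K³|A| ≈ 109.7600, |3A| = 26, inequality holds.


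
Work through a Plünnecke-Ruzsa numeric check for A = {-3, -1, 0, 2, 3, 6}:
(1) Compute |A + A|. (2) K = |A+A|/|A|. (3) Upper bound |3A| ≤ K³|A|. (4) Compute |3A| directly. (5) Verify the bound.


|A| = 6.
Step 1: Compute A + A by enumerating all 36 pairs.
A + A = {-6, -4, -3, -2, -1, 0, 1, 2, 3, 4, 5, 6, 8, 9, 12}, so |A + A| = 15.
Step 2: Doubling constant K = |A + A|/|A| = 15/6 = 15/6 ≈ 2.5000.
Step 3: Plünnecke-Ruzsa gives |3A| ≤ K³·|A| = (2.5000)³ · 6 ≈ 93.7500.
Step 4: Compute 3A = A + A + A directly by enumerating all triples (a,b,c) ∈ A³; |3A| = 24.
Step 5: Check 24 ≤ 93.7500? Yes ✓.

K = 15/6, Plünnecke-Ruzsa bound K³|A| ≈ 93.7500, |3A| = 24, inequality holds.


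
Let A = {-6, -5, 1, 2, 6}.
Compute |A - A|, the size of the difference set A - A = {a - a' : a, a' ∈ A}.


A - A = {a - a' : a, a' ∈ A}; |A| = 5.
Bounds: 2|A|-1 ≤ |A - A| ≤ |A|² - |A| + 1, i.e. 9 ≤ |A - A| ≤ 21.
Note: 0 ∈ A - A always (from a - a). The set is symmetric: if d ∈ A - A then -d ∈ A - A.
Enumerate nonzero differences d = a - a' with a > a' (then include -d):
Positive differences: {1, 4, 5, 6, 7, 8, 11, 12}
Full difference set: {0} ∪ (positive diffs) ∪ (negative diffs).
|A - A| = 1 + 2·8 = 17 (matches direct enumeration: 17).

|A - A| = 17


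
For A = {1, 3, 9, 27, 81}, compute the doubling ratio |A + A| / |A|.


|A| = 5.
Compute A + A by enumerating all 25 pairs.
A + A = {2, 4, 6, 10, 12, 18, 28, 30, 36, 54, 82, 84, 90, 108, 162}, so |A + A| = 15.
K = |A + A| / |A| = 15/5 = 3/1 ≈ 3.0000.
Reference: AP of size 5 gives K = 9/5 ≈ 1.8000; a fully generic set of size 5 gives K ≈ 3.0000.

|A| = 5, |A + A| = 15, K = 15/5 = 3/1.


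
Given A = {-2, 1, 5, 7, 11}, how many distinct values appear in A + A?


A + A = {a + a' : a, a' ∈ A}; |A| = 5.
General bounds: 2|A| - 1 ≤ |A + A| ≤ |A|(|A|+1)/2, i.e. 9 ≤ |A + A| ≤ 15.
Lower bound 2|A|-1 is attained iff A is an arithmetic progression.
Enumerate sums a + a' for a ≤ a' (symmetric, so this suffices):
a = -2: -2+-2=-4, -2+1=-1, -2+5=3, -2+7=5, -2+11=9
a = 1: 1+1=2, 1+5=6, 1+7=8, 1+11=12
a = 5: 5+5=10, 5+7=12, 5+11=16
a = 7: 7+7=14, 7+11=18
a = 11: 11+11=22
Distinct sums: {-4, -1, 2, 3, 5, 6, 8, 9, 10, 12, 14, 16, 18, 22}
|A + A| = 14

|A + A| = 14


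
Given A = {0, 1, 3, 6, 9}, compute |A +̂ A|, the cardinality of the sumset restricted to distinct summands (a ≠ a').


Restricted sumset: A +̂ A = {a + a' : a ∈ A, a' ∈ A, a ≠ a'}.
Equivalently, take A + A and drop any sum 2a that is achievable ONLY as a + a for a ∈ A (i.e. sums representable only with equal summands).
Enumerate pairs (a, a') with a < a' (symmetric, so each unordered pair gives one sum; this covers all a ≠ a'):
  0 + 1 = 1
  0 + 3 = 3
  0 + 6 = 6
  0 + 9 = 9
  1 + 3 = 4
  1 + 6 = 7
  1 + 9 = 10
  3 + 6 = 9
  3 + 9 = 12
  6 + 9 = 15
Collected distinct sums: {1, 3, 4, 6, 7, 9, 10, 12, 15}
|A +̂ A| = 9
(Reference bound: |A +̂ A| ≥ 2|A| - 3 for |A| ≥ 2, with |A| = 5 giving ≥ 7.)

|A +̂ A| = 9


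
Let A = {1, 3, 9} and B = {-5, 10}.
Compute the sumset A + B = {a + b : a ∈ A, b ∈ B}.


A + B = {a + b : a ∈ A, b ∈ B}.
Enumerate all |A|·|B| = 3·2 = 6 pairs (a, b) and collect distinct sums.
a = 1: 1+-5=-4, 1+10=11
a = 3: 3+-5=-2, 3+10=13
a = 9: 9+-5=4, 9+10=19
Collecting distinct sums: A + B = {-4, -2, 4, 11, 13, 19}
|A + B| = 6

A + B = {-4, -2, 4, 11, 13, 19}


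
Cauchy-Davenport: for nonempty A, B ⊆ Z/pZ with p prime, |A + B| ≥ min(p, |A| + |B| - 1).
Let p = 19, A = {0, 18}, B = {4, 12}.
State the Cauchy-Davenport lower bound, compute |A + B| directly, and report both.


Cauchy-Davenport: |A + B| ≥ min(p, |A| + |B| - 1) for A, B nonempty in Z/pZ.
|A| = 2, |B| = 2, p = 19.
CD lower bound = min(19, 2 + 2 - 1) = min(19, 3) = 3.
Compute A + B mod 19 directly:
a = 0: 0+4=4, 0+12=12
a = 18: 18+4=3, 18+12=11
A + B = {3, 4, 11, 12}, so |A + B| = 4.
Verify: 4 ≥ 3? Yes ✓.

CD lower bound = 3, actual |A + B| = 4.


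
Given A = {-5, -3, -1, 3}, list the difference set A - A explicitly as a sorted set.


A - A = {a - a' : a, a' ∈ A}.
Compute a - a' for each ordered pair (a, a'):
a = -5: -5--5=0, -5--3=-2, -5--1=-4, -5-3=-8
a = -3: -3--5=2, -3--3=0, -3--1=-2, -3-3=-6
a = -1: -1--5=4, -1--3=2, -1--1=0, -1-3=-4
a = 3: 3--5=8, 3--3=6, 3--1=4, 3-3=0
Collecting distinct values (and noting 0 appears from a-a):
A - A = {-8, -6, -4, -2, 0, 2, 4, 6, 8}
|A - A| = 9

A - A = {-8, -6, -4, -2, 0, 2, 4, 6, 8}


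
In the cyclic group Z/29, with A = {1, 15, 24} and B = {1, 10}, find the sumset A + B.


Work in Z/29Z: reduce every sum a + b modulo 29.
Enumerate all 6 pairs:
a = 1: 1+1=2, 1+10=11
a = 15: 15+1=16, 15+10=25
a = 24: 24+1=25, 24+10=5
Distinct residues collected: {2, 5, 11, 16, 25}
|A + B| = 5 (out of 29 total residues).

A + B = {2, 5, 11, 16, 25}


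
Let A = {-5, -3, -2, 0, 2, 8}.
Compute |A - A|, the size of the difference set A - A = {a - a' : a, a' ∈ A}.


A - A = {a - a' : a, a' ∈ A}; |A| = 6.
Bounds: 2|A|-1 ≤ |A - A| ≤ |A|² - |A| + 1, i.e. 11 ≤ |A - A| ≤ 31.
Note: 0 ∈ A - A always (from a - a). The set is symmetric: if d ∈ A - A then -d ∈ A - A.
Enumerate nonzero differences d = a - a' with a > a' (then include -d):
Positive differences: {1, 2, 3, 4, 5, 6, 7, 8, 10, 11, 13}
Full difference set: {0} ∪ (positive diffs) ∪ (negative diffs).
|A - A| = 1 + 2·11 = 23 (matches direct enumeration: 23).

|A - A| = 23


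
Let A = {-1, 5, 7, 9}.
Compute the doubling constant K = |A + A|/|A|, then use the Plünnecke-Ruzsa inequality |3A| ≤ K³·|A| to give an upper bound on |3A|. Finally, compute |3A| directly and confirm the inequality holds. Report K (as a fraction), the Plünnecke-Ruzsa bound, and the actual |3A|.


|A| = 4.
Step 1: Compute A + A by enumerating all 16 pairs.
A + A = {-2, 4, 6, 8, 10, 12, 14, 16, 18}, so |A + A| = 9.
Step 2: Doubling constant K = |A + A|/|A| = 9/4 = 9/4 ≈ 2.2500.
Step 3: Plünnecke-Ruzsa gives |3A| ≤ K³·|A| = (2.2500)³ · 4 ≈ 45.5625.
Step 4: Compute 3A = A + A + A directly by enumerating all triples (a,b,c) ∈ A³; |3A| = 14.
Step 5: Check 14 ≤ 45.5625? Yes ✓.

K = 9/4, Plünnecke-Ruzsa bound K³|A| ≈ 45.5625, |3A| = 14, inequality holds.


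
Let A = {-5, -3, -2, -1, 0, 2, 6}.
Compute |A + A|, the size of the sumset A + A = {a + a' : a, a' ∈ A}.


A + A = {a + a' : a, a' ∈ A}; |A| = 7.
General bounds: 2|A| - 1 ≤ |A + A| ≤ |A|(|A|+1)/2, i.e. 13 ≤ |A + A| ≤ 28.
Lower bound 2|A|-1 is attained iff A is an arithmetic progression.
Enumerate sums a + a' for a ≤ a' (symmetric, so this suffices):
a = -5: -5+-5=-10, -5+-3=-8, -5+-2=-7, -5+-1=-6, -5+0=-5, -5+2=-3, -5+6=1
a = -3: -3+-3=-6, -3+-2=-5, -3+-1=-4, -3+0=-3, -3+2=-1, -3+6=3
a = -2: -2+-2=-4, -2+-1=-3, -2+0=-2, -2+2=0, -2+6=4
a = -1: -1+-1=-2, -1+0=-1, -1+2=1, -1+6=5
a = 0: 0+0=0, 0+2=2, 0+6=6
a = 2: 2+2=4, 2+6=8
a = 6: 6+6=12
Distinct sums: {-10, -8, -7, -6, -5, -4, -3, -2, -1, 0, 1, 2, 3, 4, 5, 6, 8, 12}
|A + A| = 18

|A + A| = 18


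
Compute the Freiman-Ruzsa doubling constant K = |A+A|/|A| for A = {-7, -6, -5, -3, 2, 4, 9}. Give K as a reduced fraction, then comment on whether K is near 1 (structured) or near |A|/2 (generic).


|A| = 7.
Compute A + A by enumerating all 49 pairs.
A + A = {-14, -13, -12, -11, -10, -9, -8, -6, -5, -4, -3, -2, -1, 1, 2, 3, 4, 6, 8, 11, 13, 18}, so |A + A| = 22.
K = |A + A| / |A| = 22/7 (already in lowest terms) ≈ 3.1429.
Reference: AP of size 7 gives K = 13/7 ≈ 1.8571; a fully generic set of size 7 gives K ≈ 4.0000.

|A| = 7, |A + A| = 22, K = 22/7.


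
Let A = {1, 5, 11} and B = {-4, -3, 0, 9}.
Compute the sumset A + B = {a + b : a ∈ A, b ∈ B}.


A + B = {a + b : a ∈ A, b ∈ B}.
Enumerate all |A|·|B| = 3·4 = 12 pairs (a, b) and collect distinct sums.
a = 1: 1+-4=-3, 1+-3=-2, 1+0=1, 1+9=10
a = 5: 5+-4=1, 5+-3=2, 5+0=5, 5+9=14
a = 11: 11+-4=7, 11+-3=8, 11+0=11, 11+9=20
Collecting distinct sums: A + B = {-3, -2, 1, 2, 5, 7, 8, 10, 11, 14, 20}
|A + B| = 11

A + B = {-3, -2, 1, 2, 5, 7, 8, 10, 11, 14, 20}


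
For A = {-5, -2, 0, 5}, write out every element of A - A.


A - A = {a - a' : a, a' ∈ A}.
Compute a - a' for each ordered pair (a, a'):
a = -5: -5--5=0, -5--2=-3, -5-0=-5, -5-5=-10
a = -2: -2--5=3, -2--2=0, -2-0=-2, -2-5=-7
a = 0: 0--5=5, 0--2=2, 0-0=0, 0-5=-5
a = 5: 5--5=10, 5--2=7, 5-0=5, 5-5=0
Collecting distinct values (and noting 0 appears from a-a):
A - A = {-10, -7, -5, -3, -2, 0, 2, 3, 5, 7, 10}
|A - A| = 11

A - A = {-10, -7, -5, -3, -2, 0, 2, 3, 5, 7, 10}


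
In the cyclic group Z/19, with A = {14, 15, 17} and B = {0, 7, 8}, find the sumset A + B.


Work in Z/19Z: reduce every sum a + b modulo 19.
Enumerate all 9 pairs:
a = 14: 14+0=14, 14+7=2, 14+8=3
a = 15: 15+0=15, 15+7=3, 15+8=4
a = 17: 17+0=17, 17+7=5, 17+8=6
Distinct residues collected: {2, 3, 4, 5, 6, 14, 15, 17}
|A + B| = 8 (out of 19 total residues).

A + B = {2, 3, 4, 5, 6, 14, 15, 17}


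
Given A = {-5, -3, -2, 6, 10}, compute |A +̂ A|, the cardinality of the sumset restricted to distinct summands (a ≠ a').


Restricted sumset: A +̂ A = {a + a' : a ∈ A, a' ∈ A, a ≠ a'}.
Equivalently, take A + A and drop any sum 2a that is achievable ONLY as a + a for a ∈ A (i.e. sums representable only with equal summands).
Enumerate pairs (a, a') with a < a' (symmetric, so each unordered pair gives one sum; this covers all a ≠ a'):
  -5 + -3 = -8
  -5 + -2 = -7
  -5 + 6 = 1
  -5 + 10 = 5
  -3 + -2 = -5
  -3 + 6 = 3
  -3 + 10 = 7
  -2 + 6 = 4
  -2 + 10 = 8
  6 + 10 = 16
Collected distinct sums: {-8, -7, -5, 1, 3, 4, 5, 7, 8, 16}
|A +̂ A| = 10
(Reference bound: |A +̂ A| ≥ 2|A| - 3 for |A| ≥ 2, with |A| = 5 giving ≥ 7.)

|A +̂ A| = 10


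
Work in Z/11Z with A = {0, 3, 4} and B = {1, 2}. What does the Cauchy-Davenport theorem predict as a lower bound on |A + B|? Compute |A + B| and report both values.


Cauchy-Davenport: |A + B| ≥ min(p, |A| + |B| - 1) for A, B nonempty in Z/pZ.
|A| = 3, |B| = 2, p = 11.
CD lower bound = min(11, 3 + 2 - 1) = min(11, 4) = 4.
Compute A + B mod 11 directly:
a = 0: 0+1=1, 0+2=2
a = 3: 3+1=4, 3+2=5
a = 4: 4+1=5, 4+2=6
A + B = {1, 2, 4, 5, 6}, so |A + B| = 5.
Verify: 5 ≥ 4? Yes ✓.

CD lower bound = 4, actual |A + B| = 5.


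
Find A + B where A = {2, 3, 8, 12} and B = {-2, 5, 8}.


A + B = {a + b : a ∈ A, b ∈ B}.
Enumerate all |A|·|B| = 4·3 = 12 pairs (a, b) and collect distinct sums.
a = 2: 2+-2=0, 2+5=7, 2+8=10
a = 3: 3+-2=1, 3+5=8, 3+8=11
a = 8: 8+-2=6, 8+5=13, 8+8=16
a = 12: 12+-2=10, 12+5=17, 12+8=20
Collecting distinct sums: A + B = {0, 1, 6, 7, 8, 10, 11, 13, 16, 17, 20}
|A + B| = 11

A + B = {0, 1, 6, 7, 8, 10, 11, 13, 16, 17, 20}


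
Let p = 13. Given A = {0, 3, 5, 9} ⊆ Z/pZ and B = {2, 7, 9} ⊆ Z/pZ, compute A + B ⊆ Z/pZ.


Work in Z/13Z: reduce every sum a + b modulo 13.
Enumerate all 12 pairs:
a = 0: 0+2=2, 0+7=7, 0+9=9
a = 3: 3+2=5, 3+7=10, 3+9=12
a = 5: 5+2=7, 5+7=12, 5+9=1
a = 9: 9+2=11, 9+7=3, 9+9=5
Distinct residues collected: {1, 2, 3, 5, 7, 9, 10, 11, 12}
|A + B| = 9 (out of 13 total residues).

A + B = {1, 2, 3, 5, 7, 9, 10, 11, 12}


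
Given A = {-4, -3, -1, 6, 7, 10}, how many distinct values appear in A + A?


A + A = {a + a' : a, a' ∈ A}; |A| = 6.
General bounds: 2|A| - 1 ≤ |A + A| ≤ |A|(|A|+1)/2, i.e. 11 ≤ |A + A| ≤ 21.
Lower bound 2|A|-1 is attained iff A is an arithmetic progression.
Enumerate sums a + a' for a ≤ a' (symmetric, so this suffices):
a = -4: -4+-4=-8, -4+-3=-7, -4+-1=-5, -4+6=2, -4+7=3, -4+10=6
a = -3: -3+-3=-6, -3+-1=-4, -3+6=3, -3+7=4, -3+10=7
a = -1: -1+-1=-2, -1+6=5, -1+7=6, -1+10=9
a = 6: 6+6=12, 6+7=13, 6+10=16
a = 7: 7+7=14, 7+10=17
a = 10: 10+10=20
Distinct sums: {-8, -7, -6, -5, -4, -2, 2, 3, 4, 5, 6, 7, 9, 12, 13, 14, 16, 17, 20}
|A + A| = 19

|A + A| = 19


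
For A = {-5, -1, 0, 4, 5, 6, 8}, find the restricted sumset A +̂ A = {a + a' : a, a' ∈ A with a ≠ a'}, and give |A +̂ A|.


Restricted sumset: A +̂ A = {a + a' : a ∈ A, a' ∈ A, a ≠ a'}.
Equivalently, take A + A and drop any sum 2a that is achievable ONLY as a + a for a ∈ A (i.e. sums representable only with equal summands).
Enumerate pairs (a, a') with a < a' (symmetric, so each unordered pair gives one sum; this covers all a ≠ a'):
  -5 + -1 = -6
  -5 + 0 = -5
  -5 + 4 = -1
  -5 + 5 = 0
  -5 + 6 = 1
  -5 + 8 = 3
  -1 + 0 = -1
  -1 + 4 = 3
  -1 + 5 = 4
  -1 + 6 = 5
  -1 + 8 = 7
  0 + 4 = 4
  0 + 5 = 5
  0 + 6 = 6
  0 + 8 = 8
  4 + 5 = 9
  4 + 6 = 10
  4 + 8 = 12
  5 + 6 = 11
  5 + 8 = 13
  6 + 8 = 14
Collected distinct sums: {-6, -5, -1, 0, 1, 3, 4, 5, 6, 7, 8, 9, 10, 11, 12, 13, 14}
|A +̂ A| = 17
(Reference bound: |A +̂ A| ≥ 2|A| - 3 for |A| ≥ 2, with |A| = 7 giving ≥ 11.)

|A +̂ A| = 17


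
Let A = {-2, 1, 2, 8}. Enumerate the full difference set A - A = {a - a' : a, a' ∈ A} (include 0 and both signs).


A - A = {a - a' : a, a' ∈ A}.
Compute a - a' for each ordered pair (a, a'):
a = -2: -2--2=0, -2-1=-3, -2-2=-4, -2-8=-10
a = 1: 1--2=3, 1-1=0, 1-2=-1, 1-8=-7
a = 2: 2--2=4, 2-1=1, 2-2=0, 2-8=-6
a = 8: 8--2=10, 8-1=7, 8-2=6, 8-8=0
Collecting distinct values (and noting 0 appears from a-a):
A - A = {-10, -7, -6, -4, -3, -1, 0, 1, 3, 4, 6, 7, 10}
|A - A| = 13

A - A = {-10, -7, -6, -4, -3, -1, 0, 1, 3, 4, 6, 7, 10}


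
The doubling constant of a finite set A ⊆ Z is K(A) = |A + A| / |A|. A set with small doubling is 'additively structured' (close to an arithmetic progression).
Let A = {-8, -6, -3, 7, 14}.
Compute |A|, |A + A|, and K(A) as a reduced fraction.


|A| = 5.
Compute A + A by enumerating all 25 pairs.
A + A = {-16, -14, -12, -11, -9, -6, -1, 1, 4, 6, 8, 11, 14, 21, 28}, so |A + A| = 15.
K = |A + A| / |A| = 15/5 = 3/1 ≈ 3.0000.
Reference: AP of size 5 gives K = 9/5 ≈ 1.8000; a fully generic set of size 5 gives K ≈ 3.0000.

|A| = 5, |A + A| = 15, K = 15/5 = 3/1.


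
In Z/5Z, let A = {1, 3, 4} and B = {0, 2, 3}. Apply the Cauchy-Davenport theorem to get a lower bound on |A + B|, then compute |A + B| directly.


Cauchy-Davenport: |A + B| ≥ min(p, |A| + |B| - 1) for A, B nonempty in Z/pZ.
|A| = 3, |B| = 3, p = 5.
CD lower bound = min(5, 3 + 3 - 1) = min(5, 5) = 5.
Compute A + B mod 5 directly:
a = 1: 1+0=1, 1+2=3, 1+3=4
a = 3: 3+0=3, 3+2=0, 3+3=1
a = 4: 4+0=4, 4+2=1, 4+3=2
A + B = {0, 1, 2, 3, 4}, so |A + B| = 5.
Verify: 5 ≥ 5? Yes ✓.

CD lower bound = 5, actual |A + B| = 5.


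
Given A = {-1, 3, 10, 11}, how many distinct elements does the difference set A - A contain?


A - A = {a - a' : a, a' ∈ A}; |A| = 4.
Bounds: 2|A|-1 ≤ |A - A| ≤ |A|² - |A| + 1, i.e. 7 ≤ |A - A| ≤ 13.
Note: 0 ∈ A - A always (from a - a). The set is symmetric: if d ∈ A - A then -d ∈ A - A.
Enumerate nonzero differences d = a - a' with a > a' (then include -d):
Positive differences: {1, 4, 7, 8, 11, 12}
Full difference set: {0} ∪ (positive diffs) ∪ (negative diffs).
|A - A| = 1 + 2·6 = 13 (matches direct enumeration: 13).

|A - A| = 13


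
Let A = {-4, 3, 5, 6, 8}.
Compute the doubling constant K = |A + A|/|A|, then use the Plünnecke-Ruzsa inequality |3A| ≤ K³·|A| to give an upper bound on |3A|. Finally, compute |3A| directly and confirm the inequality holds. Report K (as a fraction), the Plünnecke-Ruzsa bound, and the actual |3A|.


|A| = 5.
Step 1: Compute A + A by enumerating all 25 pairs.
A + A = {-8, -1, 1, 2, 4, 6, 8, 9, 10, 11, 12, 13, 14, 16}, so |A + A| = 14.
Step 2: Doubling constant K = |A + A|/|A| = 14/5 = 14/5 ≈ 2.8000.
Step 3: Plünnecke-Ruzsa gives |3A| ≤ K³·|A| = (2.8000)³ · 5 ≈ 109.7600.
Step 4: Compute 3A = A + A + A directly by enumerating all triples (a,b,c) ∈ A³; |3A| = 26.
Step 5: Check 26 ≤ 109.7600? Yes ✓.

K = 14/5, Plünnecke-Ruzsa bound K³|A| ≈ 109.7600, |3A| = 26, inequality holds.


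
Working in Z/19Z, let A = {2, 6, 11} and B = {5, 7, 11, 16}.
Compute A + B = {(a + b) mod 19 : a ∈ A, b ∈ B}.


Work in Z/19Z: reduce every sum a + b modulo 19.
Enumerate all 12 pairs:
a = 2: 2+5=7, 2+7=9, 2+11=13, 2+16=18
a = 6: 6+5=11, 6+7=13, 6+11=17, 6+16=3
a = 11: 11+5=16, 11+7=18, 11+11=3, 11+16=8
Distinct residues collected: {3, 7, 8, 9, 11, 13, 16, 17, 18}
|A + B| = 9 (out of 19 total residues).

A + B = {3, 7, 8, 9, 11, 13, 16, 17, 18}


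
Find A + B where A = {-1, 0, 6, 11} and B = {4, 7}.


A + B = {a + b : a ∈ A, b ∈ B}.
Enumerate all |A|·|B| = 4·2 = 8 pairs (a, b) and collect distinct sums.
a = -1: -1+4=3, -1+7=6
a = 0: 0+4=4, 0+7=7
a = 6: 6+4=10, 6+7=13
a = 11: 11+4=15, 11+7=18
Collecting distinct sums: A + B = {3, 4, 6, 7, 10, 13, 15, 18}
|A + B| = 8

A + B = {3, 4, 6, 7, 10, 13, 15, 18}


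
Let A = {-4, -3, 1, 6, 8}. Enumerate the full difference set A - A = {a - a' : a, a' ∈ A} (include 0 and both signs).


A - A = {a - a' : a, a' ∈ A}.
Compute a - a' for each ordered pair (a, a'):
a = -4: -4--4=0, -4--3=-1, -4-1=-5, -4-6=-10, -4-8=-12
a = -3: -3--4=1, -3--3=0, -3-1=-4, -3-6=-9, -3-8=-11
a = 1: 1--4=5, 1--3=4, 1-1=0, 1-6=-5, 1-8=-7
a = 6: 6--4=10, 6--3=9, 6-1=5, 6-6=0, 6-8=-2
a = 8: 8--4=12, 8--3=11, 8-1=7, 8-6=2, 8-8=0
Collecting distinct values (and noting 0 appears from a-a):
A - A = {-12, -11, -10, -9, -7, -5, -4, -2, -1, 0, 1, 2, 4, 5, 7, 9, 10, 11, 12}
|A - A| = 19

A - A = {-12, -11, -10, -9, -7, -5, -4, -2, -1, 0, 1, 2, 4, 5, 7, 9, 10, 11, 12}


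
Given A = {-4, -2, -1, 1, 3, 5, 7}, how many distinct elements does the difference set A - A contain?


A - A = {a - a' : a, a' ∈ A}; |A| = 7.
Bounds: 2|A|-1 ≤ |A - A| ≤ |A|² - |A| + 1, i.e. 13 ≤ |A - A| ≤ 43.
Note: 0 ∈ A - A always (from a - a). The set is symmetric: if d ∈ A - A then -d ∈ A - A.
Enumerate nonzero differences d = a - a' with a > a' (then include -d):
Positive differences: {1, 2, 3, 4, 5, 6, 7, 8, 9, 11}
Full difference set: {0} ∪ (positive diffs) ∪ (negative diffs).
|A - A| = 1 + 2·10 = 21 (matches direct enumeration: 21).

|A - A| = 21


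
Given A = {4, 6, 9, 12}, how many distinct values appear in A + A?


A + A = {a + a' : a, a' ∈ A}; |A| = 4.
General bounds: 2|A| - 1 ≤ |A + A| ≤ |A|(|A|+1)/2, i.e. 7 ≤ |A + A| ≤ 10.
Lower bound 2|A|-1 is attained iff A is an arithmetic progression.
Enumerate sums a + a' for a ≤ a' (symmetric, so this suffices):
a = 4: 4+4=8, 4+6=10, 4+9=13, 4+12=16
a = 6: 6+6=12, 6+9=15, 6+12=18
a = 9: 9+9=18, 9+12=21
a = 12: 12+12=24
Distinct sums: {8, 10, 12, 13, 15, 16, 18, 21, 24}
|A + A| = 9

|A + A| = 9


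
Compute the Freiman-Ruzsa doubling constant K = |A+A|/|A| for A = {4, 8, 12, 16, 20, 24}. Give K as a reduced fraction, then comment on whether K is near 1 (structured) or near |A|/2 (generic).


|A| = 6.
Compute A + A by enumerating all 36 pairs.
A + A = {8, 12, 16, 20, 24, 28, 32, 36, 40, 44, 48}, so |A + A| = 11.
K = |A + A| / |A| = 11/6 (already in lowest terms) ≈ 1.8333.
Reference: AP of size 6 gives K = 11/6 ≈ 1.8333; a fully generic set of size 6 gives K ≈ 3.5000.

|A| = 6, |A + A| = 11, K = 11/6.


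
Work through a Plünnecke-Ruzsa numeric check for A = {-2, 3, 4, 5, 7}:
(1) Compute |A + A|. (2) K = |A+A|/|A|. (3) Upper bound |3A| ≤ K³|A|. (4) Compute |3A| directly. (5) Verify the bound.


|A| = 5.
Step 1: Compute A + A by enumerating all 25 pairs.
A + A = {-4, 1, 2, 3, 5, 6, 7, 8, 9, 10, 11, 12, 14}, so |A + A| = 13.
Step 2: Doubling constant K = |A + A|/|A| = 13/5 = 13/5 ≈ 2.6000.
Step 3: Plünnecke-Ruzsa gives |3A| ≤ K³·|A| = (2.6000)³ · 5 ≈ 87.8800.
Step 4: Compute 3A = A + A + A directly by enumerating all triples (a,b,c) ∈ A³; |3A| = 22.
Step 5: Check 22 ≤ 87.8800? Yes ✓.

K = 13/5, Plünnecke-Ruzsa bound K³|A| ≈ 87.8800, |3A| = 22, inequality holds.


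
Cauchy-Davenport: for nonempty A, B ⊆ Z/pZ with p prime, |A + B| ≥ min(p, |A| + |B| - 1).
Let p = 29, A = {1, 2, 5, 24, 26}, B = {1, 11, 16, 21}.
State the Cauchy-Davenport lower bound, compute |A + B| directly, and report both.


Cauchy-Davenport: |A + B| ≥ min(p, |A| + |B| - 1) for A, B nonempty in Z/pZ.
|A| = 5, |B| = 4, p = 29.
CD lower bound = min(29, 5 + 4 - 1) = min(29, 8) = 8.
Compute A + B mod 29 directly:
a = 1: 1+1=2, 1+11=12, 1+16=17, 1+21=22
a = 2: 2+1=3, 2+11=13, 2+16=18, 2+21=23
a = 5: 5+1=6, 5+11=16, 5+16=21, 5+21=26
a = 24: 24+1=25, 24+11=6, 24+16=11, 24+21=16
a = 26: 26+1=27, 26+11=8, 26+16=13, 26+21=18
A + B = {2, 3, 6, 8, 11, 12, 13, 16, 17, 18, 21, 22, 23, 25, 26, 27}, so |A + B| = 16.
Verify: 16 ≥ 8? Yes ✓.

CD lower bound = 8, actual |A + B| = 16.
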